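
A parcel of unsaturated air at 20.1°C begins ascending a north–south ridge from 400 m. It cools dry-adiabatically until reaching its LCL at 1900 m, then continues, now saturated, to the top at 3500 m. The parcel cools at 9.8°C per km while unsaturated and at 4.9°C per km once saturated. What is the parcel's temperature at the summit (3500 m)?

-2.44°C

Dry to 1900 m: -9.8 × 1.5 km = -14.7°C, so T = 5.4°C.
Saturated to 3500 m: -4.9 × 1.6 km = -7.84°C, so T = -2.44°C.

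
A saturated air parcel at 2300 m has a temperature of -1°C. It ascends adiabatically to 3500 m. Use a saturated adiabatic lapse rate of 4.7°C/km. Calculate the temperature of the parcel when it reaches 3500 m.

2300 → 3500 m (saturated adiabatic, 4.7°C/km): ΔT = -4.7 × 1.2 = -5.64°C → T = -6.64°C

-6.64°C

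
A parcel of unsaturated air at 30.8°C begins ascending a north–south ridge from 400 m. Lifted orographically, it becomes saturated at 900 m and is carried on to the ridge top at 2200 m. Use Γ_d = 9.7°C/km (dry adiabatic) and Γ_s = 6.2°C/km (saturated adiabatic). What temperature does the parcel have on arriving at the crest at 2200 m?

17.89°C

From 400 m to 900 m (dry): cools by 9.7 × 0.5 = 4.85°C, giving 25.95°C.
From 900 m to 2200 m (saturated): cools by 6.2 × 1.3 = 8.06°C, giving 17.89°C.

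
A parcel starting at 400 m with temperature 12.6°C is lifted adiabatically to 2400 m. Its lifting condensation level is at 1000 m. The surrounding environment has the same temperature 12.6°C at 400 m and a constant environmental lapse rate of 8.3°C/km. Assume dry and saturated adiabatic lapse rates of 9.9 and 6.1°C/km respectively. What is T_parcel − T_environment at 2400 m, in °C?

+2.12°C (parcel warmer than environment)

Parcel:
  400 → 1000 m (dry, 9.9°C/km): ΔT = -9.9 × 0.6 = -5.94°C → T = 6.66°C
  1000 → 2400 m (saturated, 6.1°C/km): ΔT = -6.1 × 1.4 = -8.54°C → T = -1.88°C
Environment:
  400 → 2400 m (environment, 8.3°C/km): ΔT = -8.3 × 2 = -16.6°C → T = -4°C
T_parcel − T_env = -1.88 − (-4) = +2.12°C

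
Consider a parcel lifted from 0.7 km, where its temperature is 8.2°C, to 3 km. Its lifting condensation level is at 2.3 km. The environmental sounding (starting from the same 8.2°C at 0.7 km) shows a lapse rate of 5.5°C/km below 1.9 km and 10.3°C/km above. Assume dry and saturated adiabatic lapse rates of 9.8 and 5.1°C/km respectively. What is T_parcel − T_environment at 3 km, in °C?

Parcel:
  From 700 m to 2300 m (dry): cools by 9.8 × 1.6 = 15.68°C, giving -7.48°C.
  From 2300 m to 3000 m (saturated): cools by 5.1 × 0.7 = 3.57°C, giving -11.05°C.
Environment:
  From 700 m to 1900 m (environment, lower layer): cools by 5.5 × 1.2 = 6.6°C, giving 1.6°C.
  From 1900 m to 3000 m (environment, upper layer): cools by 10.3 × 1.1 = 11.33°C, giving -9.73°C.
T_parcel − T_env = -11.05 − (-9.73) = -1.32°C

-1.32°C (parcel cooler than environment)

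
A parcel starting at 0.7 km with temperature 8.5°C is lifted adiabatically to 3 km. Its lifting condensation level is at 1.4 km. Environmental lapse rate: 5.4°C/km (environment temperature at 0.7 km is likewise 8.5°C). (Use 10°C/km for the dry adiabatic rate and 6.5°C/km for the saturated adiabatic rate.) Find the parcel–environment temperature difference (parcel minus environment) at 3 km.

Parcel:
  From 700 m to 1400 m (dry): cools by 10 × 0.7 = 7°C, giving 1.5°C.
  From 1400 m to 3000 m (saturated): cools by 6.5 × 1.6 = 10.4°C, giving -8.9°C.
Environment:
  From 700 m to 3000 m (environment): cools by 5.4 × 2.3 = 12.42°C, giving -3.92°C.
T_parcel − T_env = -8.9 − (-3.92) = -4.98°C

-4.98°C (parcel cooler than environment)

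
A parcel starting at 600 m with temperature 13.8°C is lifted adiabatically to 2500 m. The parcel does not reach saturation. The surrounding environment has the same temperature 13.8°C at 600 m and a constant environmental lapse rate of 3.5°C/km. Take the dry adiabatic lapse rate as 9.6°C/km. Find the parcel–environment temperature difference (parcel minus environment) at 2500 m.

Parcel:
  600 → 2500 m (dry, 9.6°C/km): ΔT = -9.6 × 1.9 = -18.24°C → T = -4.44°C
Environment:
  600 → 2500 m (environment, 3.5°C/km): ΔT = -3.5 × 1.9 = -6.65°C → T = 7.15°C
T_parcel − T_env = -4.44 − 7.15 = -11.59°C

-11.59°C (parcel cooler than environment)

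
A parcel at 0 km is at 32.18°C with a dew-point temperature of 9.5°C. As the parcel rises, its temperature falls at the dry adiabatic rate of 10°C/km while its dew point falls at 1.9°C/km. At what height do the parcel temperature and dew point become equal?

2.8 km

T and T_d converge at 10 − 1.9 = 8.1°C per km
Height above start = (32.18 − 9.5) / 8.1 = 2.8 km
LCL altitude = 0 m + 2800 m = 2800 m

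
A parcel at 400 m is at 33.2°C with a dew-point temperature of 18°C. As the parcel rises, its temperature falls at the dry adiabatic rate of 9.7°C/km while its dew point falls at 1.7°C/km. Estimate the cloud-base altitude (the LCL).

2300 m

T and T_d converge at 9.7 − 1.7 = 8°C per km
Height above start = (33.2 − 18) / 8 = 1.9 km
LCL altitude = 400 m + 1900 m = 2300 m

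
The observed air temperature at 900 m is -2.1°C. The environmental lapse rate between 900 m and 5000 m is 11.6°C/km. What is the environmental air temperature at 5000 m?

-49.66°C

900–5000 m, environmental: Δz = 4.1 km ⇒ ΔT = -47.56°C; T = -49.66°C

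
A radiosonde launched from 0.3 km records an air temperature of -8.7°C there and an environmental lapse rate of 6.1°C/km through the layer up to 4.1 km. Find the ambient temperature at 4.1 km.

300–4100 m, environmental: Δz = 3.8 km ⇒ ΔT = -23.18°C; T = -31.88°C

-31.88°C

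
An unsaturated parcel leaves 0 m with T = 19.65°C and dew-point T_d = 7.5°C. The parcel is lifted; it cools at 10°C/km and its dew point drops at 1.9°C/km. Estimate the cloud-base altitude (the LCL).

T and T_d converge at 10 − 1.9 = 8.1°C per km
Height above start = (19.65 − 7.5) / 8.1 = 1.5 km
LCL altitude = 0 m + 1500 m = 1500 m

1500 m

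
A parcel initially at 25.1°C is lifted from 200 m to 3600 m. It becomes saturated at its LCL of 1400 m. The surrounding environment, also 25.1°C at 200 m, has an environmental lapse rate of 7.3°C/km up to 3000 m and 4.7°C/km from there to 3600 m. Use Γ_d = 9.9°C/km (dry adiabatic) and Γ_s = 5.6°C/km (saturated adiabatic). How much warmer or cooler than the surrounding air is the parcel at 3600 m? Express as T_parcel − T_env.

-0.94°C (parcel cooler than environment)

Parcel:
  200–1400 m, dry: Δz = 1.2 km ⇒ ΔT = -11.88°C; T = 13.22°C
  1400–3600 m, saturated: Δz = 2.2 km ⇒ ΔT = -12.32°C; T = 0.9°C
Environment:
  200–3000 m, environment, lower layer: Δz = 2.8 km ⇒ ΔT = -20.44°C; T = 4.66°C
  3000–3600 m, environment, upper layer: Δz = 0.6 km ⇒ ΔT = -2.82°C; T = 1.84°C
T_parcel − T_env = 0.9 − 1.84 = -0.94°C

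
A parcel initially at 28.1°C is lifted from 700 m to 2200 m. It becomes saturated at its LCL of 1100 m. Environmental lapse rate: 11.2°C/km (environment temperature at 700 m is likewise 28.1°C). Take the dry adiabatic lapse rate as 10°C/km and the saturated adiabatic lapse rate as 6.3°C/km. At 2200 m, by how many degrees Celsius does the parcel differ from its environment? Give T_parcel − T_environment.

+5.87°C (parcel warmer than environment)

Parcel:
  700 → 1100 m (dry, 10°C/km): ΔT = -10 × 0.4 = -4°C → T = 24.1°C
  1100 → 2200 m (saturated, 6.3°C/km): ΔT = -6.3 × 1.1 = -6.93°C → T = 17.17°C
Environment:
  700 → 2200 m (environment, 11.2°C/km): ΔT = -11.2 × 1.5 = -16.8°C → T = 11.3°C
T_parcel − T_env = 17.17 − 11.3 = +5.87°C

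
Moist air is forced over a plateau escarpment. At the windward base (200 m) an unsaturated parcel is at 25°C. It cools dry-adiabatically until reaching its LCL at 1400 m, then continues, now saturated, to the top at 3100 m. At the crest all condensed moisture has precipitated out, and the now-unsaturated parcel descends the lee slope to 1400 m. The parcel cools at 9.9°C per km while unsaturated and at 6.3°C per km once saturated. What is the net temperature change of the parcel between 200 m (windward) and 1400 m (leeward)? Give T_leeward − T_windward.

-5.76°C

200–1400 m, dry: Δz = 1.2 km ⇒ ΔT = -11.88°C; T = 13.12°C
1400–3100 m, saturated: Δz = 1.7 km ⇒ ΔT = -10.71°C; T = 2.41°C
3100–1400 m, dry descent: Δz = 1.7 km ⇒ ΔT = +16.83°C; T = 19.24°C
Net change vs windward start: 19.24 − 25 = -5.76°C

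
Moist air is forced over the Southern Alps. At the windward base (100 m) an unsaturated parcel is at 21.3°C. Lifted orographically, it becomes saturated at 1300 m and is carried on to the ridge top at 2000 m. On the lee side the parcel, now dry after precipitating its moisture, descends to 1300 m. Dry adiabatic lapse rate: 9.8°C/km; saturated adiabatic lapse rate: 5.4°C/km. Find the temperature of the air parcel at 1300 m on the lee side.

12.62°C

Dry to 1300 m: -9.8 × 1.2 km = -11.76°C, so T = 9.54°C.
Saturated to 2000 m: -5.4 × 0.7 km = -3.78°C, so T = 5.76°C.
Dry descent to 1300 m: +9.8 × 0.7 km = +6.86°C, so T = 12.62°C.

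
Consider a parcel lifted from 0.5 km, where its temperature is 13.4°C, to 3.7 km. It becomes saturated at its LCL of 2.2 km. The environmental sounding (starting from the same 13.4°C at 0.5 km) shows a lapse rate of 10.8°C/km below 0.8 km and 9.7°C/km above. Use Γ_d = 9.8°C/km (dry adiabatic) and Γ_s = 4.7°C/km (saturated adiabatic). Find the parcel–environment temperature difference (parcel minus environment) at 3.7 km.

Parcel:
  500–2200 m, dry: Δz = 1.7 km ⇒ ΔT = -16.66°C; T = -3.26°C
  2200–3700 m, saturated: Δz = 1.5 km ⇒ ΔT = -7.05°C; T = -10.31°C
Environment:
  500–800 m, environment, lower layer: Δz = 0.3 km ⇒ ΔT = -3.24°C; T = 10.16°C
  800–3700 m, environment, upper layer: Δz = 2.9 km ⇒ ΔT = -28.13°C; T = -17.97°C
T_parcel − T_env = -10.31 − (-17.97) = +7.66°C

+7.66°C (parcel warmer than environment)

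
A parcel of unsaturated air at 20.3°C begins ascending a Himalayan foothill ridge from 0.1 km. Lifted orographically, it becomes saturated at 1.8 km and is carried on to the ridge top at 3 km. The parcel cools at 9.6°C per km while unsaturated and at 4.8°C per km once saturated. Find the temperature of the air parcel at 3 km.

-1.78°C

Dry to 1800 m: -9.6 × 1.7 km = -16.32°C, so T = 3.98°C.
Saturated to 3000 m: -4.8 × 1.2 km = -5.76°C, so T = -1.78°C.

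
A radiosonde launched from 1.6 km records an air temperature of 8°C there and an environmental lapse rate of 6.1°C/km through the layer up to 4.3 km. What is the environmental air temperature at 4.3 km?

-8.47°C

1600 → 4300 m (environmental, 6.1°C/km): ΔT = -6.1 × 2.7 = -16.47°C → T = -8.47°C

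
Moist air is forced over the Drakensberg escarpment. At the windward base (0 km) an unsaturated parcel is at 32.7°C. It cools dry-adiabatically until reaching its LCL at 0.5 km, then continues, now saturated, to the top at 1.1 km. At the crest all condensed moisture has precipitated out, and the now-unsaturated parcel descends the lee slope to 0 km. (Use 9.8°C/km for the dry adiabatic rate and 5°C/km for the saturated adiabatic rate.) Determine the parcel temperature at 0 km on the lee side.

0–500 m, dry: Δz = 0.5 km ⇒ ΔT = -4.9°C; T = 27.8°C
500–1100 m, saturated: Δz = 0.6 km ⇒ ΔT = -3°C; T = 24.8°C
1100–0 m, dry descent: Δz = 1.1 km ⇒ ΔT = +10.78°C; T = 35.58°C

35.58°C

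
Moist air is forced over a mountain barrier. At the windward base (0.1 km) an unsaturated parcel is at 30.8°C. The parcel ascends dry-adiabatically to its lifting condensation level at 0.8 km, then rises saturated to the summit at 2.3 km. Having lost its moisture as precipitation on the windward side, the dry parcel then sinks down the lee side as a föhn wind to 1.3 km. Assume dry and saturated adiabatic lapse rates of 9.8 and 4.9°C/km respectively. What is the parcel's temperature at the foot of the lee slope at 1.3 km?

26.39°C

100–800 m, dry: Δz = 0.7 km ⇒ ΔT = -6.86°C; T = 23.94°C
800–2300 m, saturated: Δz = 1.5 km ⇒ ΔT = -7.35°C; T = 16.59°C
2300–1300 m, dry descent: Δz = 1 km ⇒ ΔT = +9.8°C; T = 26.39°C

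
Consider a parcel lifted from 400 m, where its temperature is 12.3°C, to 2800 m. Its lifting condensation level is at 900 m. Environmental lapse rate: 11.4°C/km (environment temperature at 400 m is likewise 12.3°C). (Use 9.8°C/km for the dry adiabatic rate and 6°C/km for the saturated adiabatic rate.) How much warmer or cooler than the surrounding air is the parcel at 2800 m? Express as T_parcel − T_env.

+11.06°C (parcel warmer than environment)

Parcel:
  Dry to 900 m: -9.8 × 0.5 km = -4.9°C, so T = 7.4°C.
  Saturated to 2800 m: -6 × 1.9 km = -11.4°C, so T = -4°C.
Environment:
  Environment to 2800 m: -11.4 × 2.4 km = -27.36°C, so T = -15.06°C.
T_parcel − T_env = -4 − (-15.06) = +11.06°C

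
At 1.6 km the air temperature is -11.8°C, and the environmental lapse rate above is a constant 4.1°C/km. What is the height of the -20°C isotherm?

3.6 km

Height above start = (-11.8 − (-20)) / 4.1 = 2 km
Altitude = 1600 m + 2000 m = 3600 m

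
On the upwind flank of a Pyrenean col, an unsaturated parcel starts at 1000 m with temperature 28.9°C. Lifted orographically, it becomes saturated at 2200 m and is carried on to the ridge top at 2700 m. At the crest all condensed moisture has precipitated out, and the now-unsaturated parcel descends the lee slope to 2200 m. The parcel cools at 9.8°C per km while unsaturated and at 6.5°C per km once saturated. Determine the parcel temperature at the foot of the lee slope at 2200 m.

18.79°C

1000 → 2200 m (dry, 9.8°C/km): ΔT = -9.8 × 1.2 = -11.76°C → T = 17.14°C
2200 → 2700 m (saturated, 6.5°C/km): ΔT = -6.5 × 0.5 = -3.25°C → T = 13.89°C
2700 → 2200 m (dry descent, 9.8°C/km): ΔT = +9.8 × 0.5 = +4.9°C → T = 18.79°C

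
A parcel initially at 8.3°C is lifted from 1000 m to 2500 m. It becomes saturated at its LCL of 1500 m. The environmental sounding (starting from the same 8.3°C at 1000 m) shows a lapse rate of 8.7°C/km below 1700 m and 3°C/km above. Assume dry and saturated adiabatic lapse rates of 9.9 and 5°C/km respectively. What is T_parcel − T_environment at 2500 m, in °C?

-1.46°C (parcel cooler than environment)

Parcel:
  From 1000 m to 1500 m (dry): cools by 9.9 × 0.5 = 4.95°C, giving 3.35°C.
  From 1500 m to 2500 m (saturated): cools by 5 × 1 = 5°C, giving -1.65°C.
Environment:
  From 1000 m to 1700 m (environment, lower layer): cools by 8.7 × 0.7 = 6.09°C, giving 2.21°C.
  From 1700 m to 2500 m (environment, upper layer): cools by 3 × 0.8 = 2.4°C, giving -0.19°C.
T_parcel − T_env = -1.65 − (-0.19) = -1.46°C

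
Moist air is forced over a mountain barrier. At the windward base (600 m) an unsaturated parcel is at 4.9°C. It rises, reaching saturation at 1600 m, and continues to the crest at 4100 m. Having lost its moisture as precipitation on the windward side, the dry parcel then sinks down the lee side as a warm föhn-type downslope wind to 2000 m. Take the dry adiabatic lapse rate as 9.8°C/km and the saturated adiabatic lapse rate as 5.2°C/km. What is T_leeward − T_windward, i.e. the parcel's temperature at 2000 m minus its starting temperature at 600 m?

-2.22°C

600–1600 m, dry: Δz = 1 km ⇒ ΔT = -9.8°C; T = -4.9°C
1600–4100 m, saturated: Δz = 2.5 km ⇒ ΔT = -13°C; T = -17.9°C
4100–2000 m, dry descent: Δz = 2.1 km ⇒ ΔT = +20.58°C; T = 2.68°C
Net change vs windward start: 2.68 − 4.9 = -2.22°C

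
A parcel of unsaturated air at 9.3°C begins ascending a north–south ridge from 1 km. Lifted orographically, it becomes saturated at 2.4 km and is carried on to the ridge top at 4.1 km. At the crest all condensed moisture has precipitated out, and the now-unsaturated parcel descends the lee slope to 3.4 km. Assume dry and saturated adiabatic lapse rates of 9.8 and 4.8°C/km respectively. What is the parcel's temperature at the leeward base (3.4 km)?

-5.72°C

1000–2400 m, dry: Δz = 1.4 km ⇒ ΔT = -13.72°C; T = -4.42°C
2400–4100 m, saturated: Δz = 1.7 km ⇒ ΔT = -8.16°C; T = -12.58°C
4100–3400 m, dry descent: Δz = 0.7 km ⇒ ΔT = +6.86°C; T = -5.72°C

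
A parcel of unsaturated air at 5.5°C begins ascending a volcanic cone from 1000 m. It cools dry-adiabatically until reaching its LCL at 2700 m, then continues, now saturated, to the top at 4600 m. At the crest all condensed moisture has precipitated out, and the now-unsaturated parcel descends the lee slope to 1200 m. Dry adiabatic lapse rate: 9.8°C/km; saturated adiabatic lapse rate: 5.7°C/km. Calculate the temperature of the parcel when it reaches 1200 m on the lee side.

11.33°C

From 1000 m to 2700 m (dry): cools by 9.8 × 1.7 = 16.66°C, giving -11.16°C.
From 2700 m to 4600 m (saturated): cools by 5.7 × 1.9 = 10.83°C, giving -21.99°C.
From 4600 m to 1200 m (dry descent): warms by 9.8 × 3.4 = 33.32°C, giving 11.33°C.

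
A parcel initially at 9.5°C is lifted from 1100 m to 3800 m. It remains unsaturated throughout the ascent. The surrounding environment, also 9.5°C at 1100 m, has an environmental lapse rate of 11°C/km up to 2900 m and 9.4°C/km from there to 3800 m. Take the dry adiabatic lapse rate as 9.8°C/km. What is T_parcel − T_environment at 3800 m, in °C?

Parcel:
  Dry to 3800 m: -9.8 × 2.7 km = -26.46°C, so T = -16.96°C.
Environment:
  Environment, lower layer to 2900 m: -11 × 1.8 km = -19.8°C, so T = -10.3°C.
  Environment, upper layer to 3800 m: -9.4 × 0.9 km = -8.46°C, so T = -18.76°C.
T_parcel − T_env = -16.96 − (-18.76) = +1.8°C

+1.8°C (parcel warmer than environment)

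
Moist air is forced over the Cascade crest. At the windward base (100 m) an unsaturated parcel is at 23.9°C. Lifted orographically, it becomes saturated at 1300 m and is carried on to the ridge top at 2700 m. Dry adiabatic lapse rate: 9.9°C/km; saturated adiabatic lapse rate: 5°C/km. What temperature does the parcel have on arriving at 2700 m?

5.02°C

100–1300 m, dry: Δz = 1.2 km ⇒ ΔT = -11.88°C; T = 12.02°C
1300–2700 m, saturated: Δz = 1.4 km ⇒ ΔT = -7°C; T = 5.02°C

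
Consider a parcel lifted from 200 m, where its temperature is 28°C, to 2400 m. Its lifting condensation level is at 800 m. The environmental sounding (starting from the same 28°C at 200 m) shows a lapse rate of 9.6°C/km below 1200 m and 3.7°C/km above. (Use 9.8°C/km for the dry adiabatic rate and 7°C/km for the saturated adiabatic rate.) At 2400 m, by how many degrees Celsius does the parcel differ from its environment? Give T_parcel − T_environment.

Parcel:
  200 → 800 m (dry, 9.8°C/km): ΔT = -9.8 × 0.6 = -5.88°C → T = 22.12°C
  800 → 2400 m (saturated, 7°C/km): ΔT = -7 × 1.6 = -11.2°C → T = 10.92°C
Environment:
  200 → 1200 m (environment, lower layer, 9.6°C/km): ΔT = -9.6 × 1 = -9.6°C → T = 18.4°C
  1200 → 2400 m (environment, upper layer, 3.7°C/km): ΔT = -3.7 × 1.2 = -4.44°C → T = 13.96°C
T_parcel − T_env = 10.92 − 13.96 = -3.04°C

-3.04°C (parcel cooler than environment)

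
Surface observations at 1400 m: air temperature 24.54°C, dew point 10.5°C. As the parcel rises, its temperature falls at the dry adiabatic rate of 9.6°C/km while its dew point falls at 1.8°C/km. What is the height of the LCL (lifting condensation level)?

T and T_d converge at 9.6 − 1.8 = 7.8°C per km
Height above start = (24.54 − 10.5) / 7.8 = 1.8 km
LCL altitude = 1400 m + 1800 m = 3200 m

3200 m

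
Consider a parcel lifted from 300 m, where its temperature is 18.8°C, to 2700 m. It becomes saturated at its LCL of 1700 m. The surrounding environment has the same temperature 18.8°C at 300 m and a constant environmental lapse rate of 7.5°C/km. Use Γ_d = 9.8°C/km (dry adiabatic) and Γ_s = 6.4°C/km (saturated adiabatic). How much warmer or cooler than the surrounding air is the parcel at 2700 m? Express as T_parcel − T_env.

-2.12°C (parcel cooler than environment)

Parcel:
  300 → 1700 m (dry, 9.8°C/km): ΔT = -9.8 × 1.4 = -13.72°C → T = 5.08°C
  1700 → 2700 m (saturated, 6.4°C/km): ΔT = -6.4 × 1 = -6.4°C → T = -1.32°C
Environment:
  300 → 2700 m (environment, 7.5°C/km): ΔT = -7.5 × 2.4 = -18°C → T = 0.8°C
T_parcel − T_env = -1.32 − 0.8 = -2.12°C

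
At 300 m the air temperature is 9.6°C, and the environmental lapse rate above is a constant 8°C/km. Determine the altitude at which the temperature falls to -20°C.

4000 m

Height above start = (9.6 − (-20)) / 8 = 3.7 km
Altitude = 300 m + 3700 m = 4000 m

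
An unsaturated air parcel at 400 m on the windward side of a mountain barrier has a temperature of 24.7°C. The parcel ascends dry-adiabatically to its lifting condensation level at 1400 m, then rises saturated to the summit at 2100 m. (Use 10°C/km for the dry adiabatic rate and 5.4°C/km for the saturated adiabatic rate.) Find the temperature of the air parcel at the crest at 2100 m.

10.92°C

400 → 1400 m (dry, 10°C/km): ΔT = -10 × 1 = -10°C → T = 14.7°C
1400 → 2100 m (saturated, 5.4°C/km): ΔT = -5.4 × 0.7 = -3.78°C → T = 10.92°C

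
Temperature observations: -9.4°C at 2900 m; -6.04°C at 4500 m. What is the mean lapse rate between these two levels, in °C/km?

-2.1°C/km

Γ = −ΔT/Δz = (-9.4 − (-6.04)) / (4500 − 2900) m
  = -3.36°C / 1.6 km = -2.1°C/km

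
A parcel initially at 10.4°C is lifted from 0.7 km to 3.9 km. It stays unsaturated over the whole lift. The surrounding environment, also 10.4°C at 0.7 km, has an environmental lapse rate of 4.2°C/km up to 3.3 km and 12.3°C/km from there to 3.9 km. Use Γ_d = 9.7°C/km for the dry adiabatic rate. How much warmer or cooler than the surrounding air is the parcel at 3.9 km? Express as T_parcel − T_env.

-12.74°C (parcel cooler than environment)

Parcel:
  From 700 m to 3900 m (dry): cools by 9.7 × 3.2 = 31.04°C, giving -20.64°C.
Environment:
  From 700 m to 3300 m (environment, lower layer): cools by 4.2 × 2.6 = 10.92°C, giving -0.52°C.
  From 3300 m to 3900 m (environment, upper layer): cools by 12.3 × 0.6 = 7.38°C, giving -7.9°C.
T_parcel − T_env = -20.64 − (-7.9) = -12.74°C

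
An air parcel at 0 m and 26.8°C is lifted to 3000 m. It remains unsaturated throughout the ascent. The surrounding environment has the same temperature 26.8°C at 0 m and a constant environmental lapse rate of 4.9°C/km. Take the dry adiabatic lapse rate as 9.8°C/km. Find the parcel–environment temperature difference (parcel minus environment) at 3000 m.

-14.7°C (parcel cooler than environment)

Parcel:
  0 → 3000 m (dry, 9.8°C/km): ΔT = -9.8 × 3 = -29.4°C → T = -2.6°C
Environment:
  0 → 3000 m (environment, 4.9°C/km): ΔT = -4.9 × 3 = -14.7°C → T = 12.1°C
T_parcel − T_env = -2.6 − 12.1 = -14.7°C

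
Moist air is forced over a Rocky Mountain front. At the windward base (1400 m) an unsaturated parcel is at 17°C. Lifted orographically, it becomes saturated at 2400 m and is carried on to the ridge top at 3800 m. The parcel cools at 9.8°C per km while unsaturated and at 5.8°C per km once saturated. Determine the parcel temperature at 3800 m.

From 1400 m to 2400 m (dry): cools by 9.8 × 1 = 9.8°C, giving 7.2°C.
From 2400 m to 3800 m (saturated): cools by 5.8 × 1.4 = 8.12°C, giving -0.92°C.

-0.92°C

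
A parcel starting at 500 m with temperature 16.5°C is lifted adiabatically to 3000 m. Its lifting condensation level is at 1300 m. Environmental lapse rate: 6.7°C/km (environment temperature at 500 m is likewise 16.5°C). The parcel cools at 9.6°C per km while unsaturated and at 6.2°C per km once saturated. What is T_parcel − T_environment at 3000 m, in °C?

-1.47°C (parcel cooler than environment)

Parcel:
  From 500 m to 1300 m (dry): cools by 9.6 × 0.8 = 7.68°C, giving 8.82°C.
  From 1300 m to 3000 m (saturated): cools by 6.2 × 1.7 = 10.54°C, giving -1.72°C.
Environment:
  From 500 m to 3000 m (environment): cools by 6.7 × 2.5 = 16.75°C, giving -0.25°C.
T_parcel − T_env = -1.72 − (-0.25) = -1.47°C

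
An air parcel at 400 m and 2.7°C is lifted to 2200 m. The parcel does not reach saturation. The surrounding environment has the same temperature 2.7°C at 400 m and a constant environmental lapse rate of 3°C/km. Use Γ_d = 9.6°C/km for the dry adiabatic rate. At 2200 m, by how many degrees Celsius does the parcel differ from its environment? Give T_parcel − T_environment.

-11.88°C (parcel cooler than environment)

Parcel:
  400–2200 m, dry: Δz = 1.8 km ⇒ ΔT = -17.28°C; T = -14.58°C
Environment:
  400–2200 m, environment: Δz = 1.8 km ⇒ ΔT = -5.4°C; T = -2.7°C
T_parcel − T_env = -14.58 − (-2.7) = -11.88°C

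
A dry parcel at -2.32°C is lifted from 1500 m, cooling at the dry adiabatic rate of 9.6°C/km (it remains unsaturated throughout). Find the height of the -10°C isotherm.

2300 m

Height above start = (-2.32 − (-10)) / 9.6 = 0.8 km
Altitude = 1500 m + 800 m = 2300 m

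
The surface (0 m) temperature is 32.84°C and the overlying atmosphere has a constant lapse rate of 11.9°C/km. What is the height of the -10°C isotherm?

Height above start = (32.84 − (-10)) / 11.9 = 3.6 km
Altitude = 0 m + 3600 m = 3600 m

3600 m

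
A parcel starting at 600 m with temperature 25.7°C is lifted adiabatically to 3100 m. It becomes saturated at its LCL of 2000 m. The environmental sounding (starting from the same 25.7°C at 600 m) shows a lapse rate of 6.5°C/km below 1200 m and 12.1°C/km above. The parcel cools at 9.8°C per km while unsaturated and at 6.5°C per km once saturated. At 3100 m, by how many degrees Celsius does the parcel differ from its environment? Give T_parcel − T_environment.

Parcel:
  600 → 2000 m (dry, 9.8°C/km): ΔT = -9.8 × 1.4 = -13.72°C → T = 11.98°C
  2000 → 3100 m (saturated, 6.5°C/km): ΔT = -6.5 × 1.1 = -7.15°C → T = 4.83°C
Environment:
  600 → 1200 m (environment, lower layer, 6.5°C/km): ΔT = -6.5 × 0.6 = -3.9°C → T = 21.8°C
  1200 → 3100 m (environment, upper layer, 12.1°C/km): ΔT = -12.1 × 1.9 = -22.99°C → T = -1.19°C
T_parcel − T_env = 4.83 − (-1.19) = +6.02°C

+6.02°C (parcel warmer than environment)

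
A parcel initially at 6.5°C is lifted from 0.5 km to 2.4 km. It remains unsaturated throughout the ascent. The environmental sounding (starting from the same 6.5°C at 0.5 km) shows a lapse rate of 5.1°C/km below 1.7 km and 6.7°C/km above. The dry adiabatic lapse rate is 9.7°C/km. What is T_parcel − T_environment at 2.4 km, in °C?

Parcel:
  Dry to 2400 m: -9.7 × 1.9 km = -18.43°C, so T = -11.93°C.
Environment:
  Environment, lower layer to 1700 m: -5.1 × 1.2 km = -6.12°C, so T = 0.38°C.
  Environment, upper layer to 2400 m: -6.7 × 0.7 km = -4.69°C, so T = -4.31°C.
T_parcel − T_env = -11.93 − (-4.31) = -7.62°C

-7.62°C (parcel cooler than environment)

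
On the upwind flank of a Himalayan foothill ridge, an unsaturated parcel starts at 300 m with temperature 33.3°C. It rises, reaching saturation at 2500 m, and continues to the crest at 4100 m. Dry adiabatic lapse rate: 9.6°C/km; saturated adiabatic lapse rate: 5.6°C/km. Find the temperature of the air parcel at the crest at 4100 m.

3.22°C

300 → 2500 m (dry, 9.6°C/km): ΔT = -9.6 × 2.2 = -21.12°C → T = 12.18°C
2500 → 4100 m (saturated, 5.6°C/km): ΔT = -5.6 × 1.6 = -8.96°C → T = 3.22°C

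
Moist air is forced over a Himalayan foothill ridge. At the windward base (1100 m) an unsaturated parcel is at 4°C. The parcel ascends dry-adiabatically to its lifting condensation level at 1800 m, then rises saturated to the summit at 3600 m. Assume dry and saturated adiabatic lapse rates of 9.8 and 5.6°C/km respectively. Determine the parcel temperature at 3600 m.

-12.94°C

1100 → 1800 m (dry, 9.8°C/km): ΔT = -9.8 × 0.7 = -6.86°C → T = -2.86°C
1800 → 3600 m (saturated, 5.6°C/km): ΔT = -5.6 × 1.8 = -10.08°C → T = -12.94°C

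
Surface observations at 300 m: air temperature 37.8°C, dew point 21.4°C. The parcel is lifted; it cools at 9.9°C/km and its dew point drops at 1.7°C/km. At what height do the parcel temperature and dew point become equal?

T and T_d converge at 9.9 − 1.7 = 8.2°C per km
Height above start = (37.8 − 21.4) / 8.2 = 2 km
LCL altitude = 300 m + 2000 m = 2300 m

2300 m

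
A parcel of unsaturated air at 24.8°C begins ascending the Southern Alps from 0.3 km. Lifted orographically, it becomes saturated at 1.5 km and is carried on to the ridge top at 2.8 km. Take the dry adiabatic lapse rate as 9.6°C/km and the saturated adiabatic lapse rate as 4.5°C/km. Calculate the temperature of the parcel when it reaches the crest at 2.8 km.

300 → 1500 m (dry, 9.6°C/km): ΔT = -9.6 × 1.2 = -11.52°C → T = 13.28°C
1500 → 2800 m (saturated, 4.5°C/km): ΔT = -4.5 × 1.3 = -5.85°C → T = 7.43°C

7.43°C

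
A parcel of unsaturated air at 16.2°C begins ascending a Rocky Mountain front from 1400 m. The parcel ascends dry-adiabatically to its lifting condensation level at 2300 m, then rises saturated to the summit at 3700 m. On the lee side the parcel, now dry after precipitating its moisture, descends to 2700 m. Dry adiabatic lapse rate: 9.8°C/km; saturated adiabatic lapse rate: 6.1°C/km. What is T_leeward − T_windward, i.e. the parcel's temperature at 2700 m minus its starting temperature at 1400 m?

1400 → 2300 m (dry, 9.8°C/km): ΔT = -9.8 × 0.9 = -8.82°C → T = 7.38°C
2300 → 3700 m (saturated, 6.1°C/km): ΔT = -6.1 × 1.4 = -8.54°C → T = -1.16°C
3700 → 2700 m (dry descent, 9.8°C/km): ΔT = +9.8 × 1 = +9.8°C → T = 8.64°C
Net change vs windward start: 8.64 − 16.2 = -7.56°C

-7.56°C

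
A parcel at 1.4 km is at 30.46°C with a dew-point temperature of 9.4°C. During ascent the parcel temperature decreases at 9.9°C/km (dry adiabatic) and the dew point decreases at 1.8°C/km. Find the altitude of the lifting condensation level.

4 km

T and T_d converge at 9.9 − 1.8 = 8.1°C per km
Height above start = (30.46 − 9.4) / 8.1 = 2.6 km
LCL altitude = 1400 m + 2600 m = 4000 m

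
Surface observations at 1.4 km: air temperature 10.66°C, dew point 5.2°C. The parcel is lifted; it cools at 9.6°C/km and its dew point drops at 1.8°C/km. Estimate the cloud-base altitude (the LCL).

2.1 km

T and T_d converge at 9.6 − 1.8 = 7.8°C per km
Height above start = (10.66 − 5.2) / 7.8 = 0.7 km
LCL altitude = 1400 m + 700 m = 2100 m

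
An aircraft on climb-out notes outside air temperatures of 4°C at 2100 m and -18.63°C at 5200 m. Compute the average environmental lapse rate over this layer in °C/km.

7.3°C/km

Γ = −ΔT/Δz = (4 − (-18.63)) / (5200 − 2100) m
  = 22.63°C / 3.1 km = 7.3°C/km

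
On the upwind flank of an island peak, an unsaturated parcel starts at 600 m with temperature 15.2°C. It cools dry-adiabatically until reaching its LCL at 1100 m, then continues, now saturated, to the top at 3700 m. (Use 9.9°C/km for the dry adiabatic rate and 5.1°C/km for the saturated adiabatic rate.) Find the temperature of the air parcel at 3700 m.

600–1100 m, dry: Δz = 0.5 km ⇒ ΔT = -4.95°C; T = 10.25°C
1100–3700 m, saturated: Δz = 2.6 km ⇒ ΔT = -13.26°C; T = -3.01°C

-3.01°C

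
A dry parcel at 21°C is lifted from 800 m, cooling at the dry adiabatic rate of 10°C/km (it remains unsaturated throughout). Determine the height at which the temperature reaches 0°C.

2900 m

Height above start = (21 − 0) / 10 = 2.1 km
Altitude = 800 m + 2100 m = 2900 m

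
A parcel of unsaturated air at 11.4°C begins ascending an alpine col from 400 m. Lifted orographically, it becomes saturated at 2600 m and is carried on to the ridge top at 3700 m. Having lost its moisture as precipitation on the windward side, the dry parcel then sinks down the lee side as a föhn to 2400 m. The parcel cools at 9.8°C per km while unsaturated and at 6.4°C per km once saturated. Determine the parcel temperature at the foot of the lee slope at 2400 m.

400–2600 m, dry: Δz = 2.2 km ⇒ ΔT = -21.56°C; T = -10.16°C
2600–3700 m, saturated: Δz = 1.1 km ⇒ ΔT = -7.04°C; T = -17.2°C
3700–2400 m, dry descent: Δz = 1.3 km ⇒ ΔT = +12.74°C; T = -4.46°C

-4.46°C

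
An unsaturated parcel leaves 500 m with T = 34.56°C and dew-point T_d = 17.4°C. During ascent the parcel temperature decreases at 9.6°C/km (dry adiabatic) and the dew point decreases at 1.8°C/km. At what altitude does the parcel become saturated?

T and T_d converge at 9.6 − 1.8 = 7.8°C per km
Height above start = (34.56 − 17.4) / 7.8 = 2.2 km
LCL altitude = 500 m + 2200 m = 2700 m

2700 m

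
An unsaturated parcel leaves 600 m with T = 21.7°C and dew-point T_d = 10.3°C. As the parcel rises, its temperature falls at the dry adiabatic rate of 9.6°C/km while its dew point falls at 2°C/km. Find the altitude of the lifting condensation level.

2100 m

T and T_d converge at 9.6 − 2 = 7.6°C per km
Height above start = (21.7 − 10.3) / 7.6 = 1.5 km
LCL altitude = 600 m + 1500 m = 2100 m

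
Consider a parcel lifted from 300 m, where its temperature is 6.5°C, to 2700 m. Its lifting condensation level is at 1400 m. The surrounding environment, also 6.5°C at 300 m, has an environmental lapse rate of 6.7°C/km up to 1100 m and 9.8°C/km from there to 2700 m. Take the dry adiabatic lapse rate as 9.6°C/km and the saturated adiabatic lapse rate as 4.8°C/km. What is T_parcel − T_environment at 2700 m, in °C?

Parcel:
  From 300 m to 1400 m (dry): cools by 9.6 × 1.1 = 10.56°C, giving -4.06°C.
  From 1400 m to 2700 m (saturated): cools by 4.8 × 1.3 = 6.24°C, giving -10.3°C.
Environment:
  From 300 m to 1100 m (environment, lower layer): cools by 6.7 × 0.8 = 5.36°C, giving 1.14°C.
  From 1100 m to 2700 m (environment, upper layer): cools by 9.8 × 1.6 = 15.68°C, giving -14.54°C.
T_parcel − T_env = -10.3 − (-14.54) = +4.24°C

+4.24°C (parcel warmer than environment)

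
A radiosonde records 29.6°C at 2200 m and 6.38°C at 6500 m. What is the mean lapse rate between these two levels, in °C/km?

5.4°C/km

Γ = −ΔT/Δz = (29.6 − 6.38) / (6500 − 2200) m
  = 23.22°C / 4.3 km = 5.4°C/km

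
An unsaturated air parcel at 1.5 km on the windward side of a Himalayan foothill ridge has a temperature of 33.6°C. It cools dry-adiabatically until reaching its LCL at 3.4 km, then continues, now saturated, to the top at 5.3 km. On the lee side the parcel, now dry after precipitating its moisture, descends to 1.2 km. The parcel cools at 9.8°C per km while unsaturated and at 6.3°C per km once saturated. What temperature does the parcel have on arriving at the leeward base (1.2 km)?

1500 → 3400 m (dry, 9.8°C/km): ΔT = -9.8 × 1.9 = -18.62°C → T = 14.98°C
3400 → 5300 m (saturated, 6.3°C/km): ΔT = -6.3 × 1.9 = -11.97°C → T = 3.01°C
5300 → 1200 m (dry descent, 9.8°C/km): ΔT = +9.8 × 4.1 = +40.18°C → T = 43.19°C

43.19°C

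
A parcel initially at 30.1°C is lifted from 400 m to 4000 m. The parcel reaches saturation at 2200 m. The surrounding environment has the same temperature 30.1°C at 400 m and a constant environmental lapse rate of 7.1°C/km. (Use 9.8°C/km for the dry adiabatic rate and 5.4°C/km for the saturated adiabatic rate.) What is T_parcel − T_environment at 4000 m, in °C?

-1.8°C (parcel cooler than environment)

Parcel:
  Dry to 2200 m: -9.8 × 1.8 km = -17.64°C, so T = 12.46°C.
  Saturated to 4000 m: -5.4 × 1.8 km = -9.72°C, so T = 2.74°C.
Environment:
  Environment to 4000 m: -7.1 × 3.6 km = -25.56°C, so T = 4.54°C.
T_parcel − T_env = 2.74 − 4.54 = -1.8°C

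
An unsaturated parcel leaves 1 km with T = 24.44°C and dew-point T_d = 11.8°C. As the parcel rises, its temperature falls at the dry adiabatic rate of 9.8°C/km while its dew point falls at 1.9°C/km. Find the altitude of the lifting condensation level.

T and T_d converge at 9.8 − 1.9 = 7.9°C per km
Height above start = (24.44 − 11.8) / 7.9 = 1.6 km
LCL altitude = 1000 m + 1600 m = 2600 m

2.6 km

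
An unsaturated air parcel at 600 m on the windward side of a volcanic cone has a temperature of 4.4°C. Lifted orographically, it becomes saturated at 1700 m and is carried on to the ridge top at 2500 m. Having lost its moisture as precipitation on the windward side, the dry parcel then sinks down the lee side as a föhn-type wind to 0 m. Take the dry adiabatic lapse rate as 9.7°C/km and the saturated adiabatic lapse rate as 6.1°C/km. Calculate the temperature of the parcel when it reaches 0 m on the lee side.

600 → 1700 m (dry, 9.7°C/km): ΔT = -9.7 × 1.1 = -10.67°C → T = -6.27°C
1700 → 2500 m (saturated, 6.1°C/km): ΔT = -6.1 × 0.8 = -4.88°C → T = -11.15°C
2500 → 0 m (dry descent, 9.7°C/km): ΔT = +9.7 × 2.5 = +24.25°C → T = 13.1°C

13.1°C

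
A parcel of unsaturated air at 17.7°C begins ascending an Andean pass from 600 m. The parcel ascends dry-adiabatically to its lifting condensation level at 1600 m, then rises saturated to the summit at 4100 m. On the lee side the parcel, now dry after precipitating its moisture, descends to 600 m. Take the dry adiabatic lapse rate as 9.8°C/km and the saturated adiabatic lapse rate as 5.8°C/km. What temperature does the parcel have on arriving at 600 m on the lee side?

27.7°C

Dry to 1600 m: -9.8 × 1 km = -9.8°C, so T = 7.9°C.
Saturated to 4100 m: -5.8 × 2.5 km = -14.5°C, so T = -6.6°C.
Dry descent to 600 m: +9.8 × 3.5 km = +34.3°C, so T = 27.7°C.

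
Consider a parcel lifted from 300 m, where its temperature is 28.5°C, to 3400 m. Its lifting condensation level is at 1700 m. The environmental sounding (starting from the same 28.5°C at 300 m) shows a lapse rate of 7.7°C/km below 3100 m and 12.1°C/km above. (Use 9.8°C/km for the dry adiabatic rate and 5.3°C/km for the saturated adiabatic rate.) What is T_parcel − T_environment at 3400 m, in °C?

+2.46°C (parcel warmer than environment)

Parcel:
  From 300 m to 1700 m (dry): cools by 9.8 × 1.4 = 13.72°C, giving 14.78°C.
  From 1700 m to 3400 m (saturated): cools by 5.3 × 1.7 = 9.01°C, giving 5.77°C.
Environment:
  From 300 m to 3100 m (environment, lower layer): cools by 7.7 × 2.8 = 21.56°C, giving 6.94°C.
  From 3100 m to 3400 m (environment, upper layer): cools by 12.1 × 0.3 = 3.63°C, giving 3.31°C.
T_parcel − T_env = 5.77 − 3.31 = +2.46°C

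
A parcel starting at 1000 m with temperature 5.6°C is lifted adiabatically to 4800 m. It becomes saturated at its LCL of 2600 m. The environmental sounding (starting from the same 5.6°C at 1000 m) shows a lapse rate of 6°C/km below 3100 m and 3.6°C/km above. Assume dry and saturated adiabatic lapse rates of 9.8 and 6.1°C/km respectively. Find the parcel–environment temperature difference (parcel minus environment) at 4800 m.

-10.38°C (parcel cooler than environment)

Parcel:
  1000 → 2600 m (dry, 9.8°C/km): ΔT = -9.8 × 1.6 = -15.68°C → T = -10.08°C
  2600 → 4800 m (saturated, 6.1°C/km): ΔT = -6.1 × 2.2 = -13.42°C → T = -23.5°C
Environment:
  1000 → 3100 m (environment, lower layer, 6°C/km): ΔT = -6 × 2.1 = -12.6°C → T = -7°C
  3100 → 4800 m (environment, upper layer, 3.6°C/km): ΔT = -3.6 × 1.7 = -6.12°C → T = -13.12°C
T_parcel − T_env = -23.5 − (-13.12) = -10.38°C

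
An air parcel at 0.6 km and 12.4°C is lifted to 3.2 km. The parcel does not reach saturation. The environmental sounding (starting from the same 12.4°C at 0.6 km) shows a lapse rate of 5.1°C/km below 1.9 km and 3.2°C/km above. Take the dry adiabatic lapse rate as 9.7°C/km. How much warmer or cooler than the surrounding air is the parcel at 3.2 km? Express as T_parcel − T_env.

-14.43°C (parcel cooler than environment)

Parcel:
  600 → 3200 m (dry, 9.7°C/km): ΔT = -9.7 × 2.6 = -25.22°C → T = -12.82°C
Environment:
  600 → 1900 m (environment, lower layer, 5.1°C/km): ΔT = -5.1 × 1.3 = -6.63°C → T = 5.77°C
  1900 → 3200 m (environment, upper layer, 3.2°C/km): ΔT = -3.2 × 1.3 = -4.16°C → T = 1.61°C
T_parcel − T_env = -12.82 − 1.61 = -14.43°C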